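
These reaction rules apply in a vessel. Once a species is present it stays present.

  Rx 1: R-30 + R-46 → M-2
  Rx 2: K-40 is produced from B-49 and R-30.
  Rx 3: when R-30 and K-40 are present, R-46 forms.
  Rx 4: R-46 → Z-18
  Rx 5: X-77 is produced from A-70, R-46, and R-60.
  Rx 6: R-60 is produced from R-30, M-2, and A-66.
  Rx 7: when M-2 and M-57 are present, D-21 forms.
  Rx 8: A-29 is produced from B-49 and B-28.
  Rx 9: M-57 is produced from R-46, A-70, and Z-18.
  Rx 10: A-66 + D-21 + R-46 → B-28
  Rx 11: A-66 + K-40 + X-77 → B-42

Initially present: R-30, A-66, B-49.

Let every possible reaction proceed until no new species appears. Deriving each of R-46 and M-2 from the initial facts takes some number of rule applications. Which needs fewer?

R-46

R-46: B-49 and R-30 present → K-40 forms (Rx 2). R-30 and K-40 present → R-46 forms (Rx 3). [2 rule applications]
M-2: B-49 and R-30 present → K-40 forms (Rx 2). R-30 and K-40 present → R-46 forms (Rx 3). R-30 and R-46 present → M-2 forms (Rx 1). [3 rule applications]
R-46 needs fewer.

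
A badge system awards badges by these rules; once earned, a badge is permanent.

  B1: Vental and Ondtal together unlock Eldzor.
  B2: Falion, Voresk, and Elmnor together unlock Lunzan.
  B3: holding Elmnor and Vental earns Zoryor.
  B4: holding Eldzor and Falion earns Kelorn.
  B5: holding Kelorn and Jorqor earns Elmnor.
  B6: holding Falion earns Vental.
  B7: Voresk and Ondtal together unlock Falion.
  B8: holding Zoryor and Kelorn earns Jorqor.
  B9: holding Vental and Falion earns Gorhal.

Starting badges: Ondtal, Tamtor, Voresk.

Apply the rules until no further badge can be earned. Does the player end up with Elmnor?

Elmnor would need Kelorn and Jorqor (B5), but Jorqor is never earned.

No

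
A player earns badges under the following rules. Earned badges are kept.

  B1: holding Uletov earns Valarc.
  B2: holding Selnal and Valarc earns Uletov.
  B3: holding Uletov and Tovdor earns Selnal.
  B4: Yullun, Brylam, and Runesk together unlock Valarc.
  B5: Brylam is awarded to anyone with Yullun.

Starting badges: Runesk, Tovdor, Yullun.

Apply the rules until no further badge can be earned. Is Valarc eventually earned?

Yes

With Yullun, Brylam is earned (B5).
With Yullun, Brylam, and Runesk, Valarc is earned (B4).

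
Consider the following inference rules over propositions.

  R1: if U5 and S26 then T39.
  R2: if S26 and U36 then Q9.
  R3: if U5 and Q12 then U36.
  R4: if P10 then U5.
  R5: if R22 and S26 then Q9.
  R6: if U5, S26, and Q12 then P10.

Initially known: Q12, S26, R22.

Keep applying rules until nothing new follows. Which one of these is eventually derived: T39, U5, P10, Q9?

Q9

From R22 and S26, R5 gives Q9.
T39 would need U5 and S26 (R1), but U5 is never established. U5 would need P10 (R4), but P10 is never established. P10 would need U5, S26, and Q12 (R6), but U5 is never established.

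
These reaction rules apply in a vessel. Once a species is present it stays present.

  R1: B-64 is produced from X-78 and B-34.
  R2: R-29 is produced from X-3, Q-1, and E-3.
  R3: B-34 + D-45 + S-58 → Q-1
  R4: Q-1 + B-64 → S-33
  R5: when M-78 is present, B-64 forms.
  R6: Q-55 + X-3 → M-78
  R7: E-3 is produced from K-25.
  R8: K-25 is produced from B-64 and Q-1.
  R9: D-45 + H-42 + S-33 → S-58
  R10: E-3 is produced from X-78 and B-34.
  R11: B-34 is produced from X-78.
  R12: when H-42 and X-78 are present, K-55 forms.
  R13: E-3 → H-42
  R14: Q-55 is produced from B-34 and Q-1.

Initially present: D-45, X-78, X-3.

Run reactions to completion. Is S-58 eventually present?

S-58 would need D-45, H-42, and S-33 (R9), but S-33 never forms.

No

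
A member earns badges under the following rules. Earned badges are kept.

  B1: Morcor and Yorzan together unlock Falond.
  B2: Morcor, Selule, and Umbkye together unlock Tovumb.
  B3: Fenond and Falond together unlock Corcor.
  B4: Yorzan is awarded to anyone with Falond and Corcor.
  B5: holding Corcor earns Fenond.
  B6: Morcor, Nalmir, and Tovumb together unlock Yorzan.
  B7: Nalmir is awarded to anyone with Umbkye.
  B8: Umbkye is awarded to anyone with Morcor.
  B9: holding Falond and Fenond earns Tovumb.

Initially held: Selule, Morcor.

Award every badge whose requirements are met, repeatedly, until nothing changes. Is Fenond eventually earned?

Fenond would need Corcor (B5), but Corcor is never earned.

No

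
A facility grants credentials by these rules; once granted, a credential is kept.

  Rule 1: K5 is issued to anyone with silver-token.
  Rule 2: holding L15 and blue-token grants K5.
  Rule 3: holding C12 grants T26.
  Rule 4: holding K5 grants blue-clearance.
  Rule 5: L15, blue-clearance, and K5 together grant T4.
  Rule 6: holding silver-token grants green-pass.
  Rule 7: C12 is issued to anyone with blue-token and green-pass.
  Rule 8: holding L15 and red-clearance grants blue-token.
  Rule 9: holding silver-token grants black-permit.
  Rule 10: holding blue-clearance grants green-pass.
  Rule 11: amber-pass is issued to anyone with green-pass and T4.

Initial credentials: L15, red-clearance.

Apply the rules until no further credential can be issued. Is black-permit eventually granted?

black-permit would need silver-token (Rule 9), but silver-token is never granted.

No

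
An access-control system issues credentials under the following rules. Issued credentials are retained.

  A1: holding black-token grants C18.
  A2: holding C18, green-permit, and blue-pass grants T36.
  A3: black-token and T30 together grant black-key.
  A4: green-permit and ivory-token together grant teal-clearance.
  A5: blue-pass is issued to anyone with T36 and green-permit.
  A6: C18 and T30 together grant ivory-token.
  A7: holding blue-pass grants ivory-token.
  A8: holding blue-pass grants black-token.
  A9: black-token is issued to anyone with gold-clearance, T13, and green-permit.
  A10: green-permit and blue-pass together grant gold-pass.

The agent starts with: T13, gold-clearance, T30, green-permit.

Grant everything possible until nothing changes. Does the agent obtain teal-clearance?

Yes

Holding gold-clearance, T13, and green-permit grants black-token (A9).
Holding black-token grants C18 (A1).
Holding C18 and T30 grants ivory-token (A6).
Holding green-permit and ivory-token grants teal-clearance (A4).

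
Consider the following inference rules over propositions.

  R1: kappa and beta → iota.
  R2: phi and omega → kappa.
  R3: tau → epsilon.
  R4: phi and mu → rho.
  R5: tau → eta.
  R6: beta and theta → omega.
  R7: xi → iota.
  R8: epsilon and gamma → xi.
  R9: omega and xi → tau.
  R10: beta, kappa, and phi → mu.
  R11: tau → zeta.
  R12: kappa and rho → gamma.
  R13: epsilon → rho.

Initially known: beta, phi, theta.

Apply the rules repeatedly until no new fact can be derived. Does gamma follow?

Yes

From beta and theta, R6 gives omega.
phi and omega hold, so kappa follows (R2).
From beta, kappa, and phi, R10 gives mu.
From phi and mu, R4 gives rho.
From kappa and rho, R12 gives gamma.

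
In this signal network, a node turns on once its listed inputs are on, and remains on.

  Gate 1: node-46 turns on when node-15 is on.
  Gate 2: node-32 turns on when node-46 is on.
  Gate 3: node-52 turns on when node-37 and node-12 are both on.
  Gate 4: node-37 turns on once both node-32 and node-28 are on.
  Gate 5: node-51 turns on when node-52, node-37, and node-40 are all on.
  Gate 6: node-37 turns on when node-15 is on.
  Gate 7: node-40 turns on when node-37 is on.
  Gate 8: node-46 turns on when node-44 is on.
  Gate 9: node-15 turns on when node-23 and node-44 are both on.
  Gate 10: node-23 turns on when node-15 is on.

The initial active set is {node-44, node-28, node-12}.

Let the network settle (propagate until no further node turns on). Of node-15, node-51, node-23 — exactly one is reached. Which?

node-51

node-44 is on, so node-46 turns on (Gate 8).
node-46 is on, so node-32 turns on (Gate 2).
node-32 and node-28 are on, so node-37 turns on (Gate 4).
Gate 3: node-37 and node-12 on → node-52 on.
node-37 is on, so node-40 turns on (Gate 7).
Gate 5: node-52, node-37, and node-40 on → node-51 on.
node-23 would need node-15 (Gate 10), but node-15 never turns on. node-15 would need node-23 and node-44 (Gate 9), but node-23 never turns on.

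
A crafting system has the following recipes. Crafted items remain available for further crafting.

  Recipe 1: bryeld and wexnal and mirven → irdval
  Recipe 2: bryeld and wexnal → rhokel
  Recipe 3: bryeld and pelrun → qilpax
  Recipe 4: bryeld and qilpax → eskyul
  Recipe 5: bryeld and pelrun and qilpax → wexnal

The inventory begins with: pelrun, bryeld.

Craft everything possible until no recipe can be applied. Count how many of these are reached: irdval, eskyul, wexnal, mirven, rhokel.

3

bryeld and pelrun → qilpax (Recipe 3).
bryeld and qilpax → eskyul (Recipe 4).
bryeld and pelrun and qilpax → wexnal (Recipe 5).
Using Recipe 2, bryeld and wexnal make rhokel.
irdval would need bryeld, wexnal, and mirven (Recipe 1), but mirven is never obtained.
eskyul: reached.
wexnal: reached.
No rule produces mirven, and it is not given.
rhokel: reached.
Reached: eskyul, wexnal, and rhokel — 3 of the 5.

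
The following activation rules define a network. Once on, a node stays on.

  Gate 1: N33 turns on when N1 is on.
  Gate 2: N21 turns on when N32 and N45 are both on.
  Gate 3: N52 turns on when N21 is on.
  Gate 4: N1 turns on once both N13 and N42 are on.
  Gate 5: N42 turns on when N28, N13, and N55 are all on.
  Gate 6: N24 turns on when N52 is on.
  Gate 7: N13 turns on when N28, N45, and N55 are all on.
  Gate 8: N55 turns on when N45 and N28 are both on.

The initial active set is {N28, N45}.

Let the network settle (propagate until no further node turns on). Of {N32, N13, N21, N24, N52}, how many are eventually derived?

1

N45 and N28 are on, so N55 turns on (Gate 8).
N28, N45, and N55 are on, so N13 turns on (Gate 7).
No rule produces N32, and it is not given.
N13: reached.
N21 would need N32 and N45 (Gate 2), but N32 never turns on.
N24 would need N52 (Gate 6), but N52 never turns on.
N52 would need N21 (Gate 3), but N21 never turns on.
Reached: N13 — 1 of the 5.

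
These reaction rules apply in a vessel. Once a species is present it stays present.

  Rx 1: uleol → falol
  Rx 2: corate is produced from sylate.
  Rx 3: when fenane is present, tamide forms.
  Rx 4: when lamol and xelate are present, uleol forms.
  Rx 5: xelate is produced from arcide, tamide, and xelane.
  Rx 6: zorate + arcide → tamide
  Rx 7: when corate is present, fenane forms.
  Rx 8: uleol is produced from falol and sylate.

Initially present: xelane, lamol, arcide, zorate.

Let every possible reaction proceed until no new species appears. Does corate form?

corate would need sylate (Rx 2), but sylate never forms.

No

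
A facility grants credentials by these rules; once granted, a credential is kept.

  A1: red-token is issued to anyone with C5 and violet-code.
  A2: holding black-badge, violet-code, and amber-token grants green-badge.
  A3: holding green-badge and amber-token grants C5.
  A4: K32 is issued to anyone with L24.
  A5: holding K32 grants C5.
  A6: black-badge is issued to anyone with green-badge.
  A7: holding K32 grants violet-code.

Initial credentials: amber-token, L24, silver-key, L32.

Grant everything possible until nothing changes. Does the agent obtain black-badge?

No

black-badge would need green-badge (A6), but green-badge is never granted.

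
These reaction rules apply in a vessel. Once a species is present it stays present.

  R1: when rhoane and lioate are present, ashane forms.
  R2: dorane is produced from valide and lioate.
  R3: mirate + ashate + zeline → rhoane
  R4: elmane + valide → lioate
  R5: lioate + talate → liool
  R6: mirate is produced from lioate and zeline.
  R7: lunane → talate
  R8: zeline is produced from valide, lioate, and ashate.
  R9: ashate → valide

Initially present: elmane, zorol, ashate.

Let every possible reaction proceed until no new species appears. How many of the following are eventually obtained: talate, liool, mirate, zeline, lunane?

ashate present → valide forms (R9).
elmane and valide present → lioate forms (R4).
valide, lioate, and ashate present → zeline forms (R8).
lioate and zeline present → mirate forms (R6).
talate would need lunane (R7), but lunane never forms.
liool would need lioate and talate (R5), but talate never forms.
mirate: reached.
zeline: reached.
No rule produces lunane, and it is not given.
Reached: mirate and zeline — 2 of the 5.

2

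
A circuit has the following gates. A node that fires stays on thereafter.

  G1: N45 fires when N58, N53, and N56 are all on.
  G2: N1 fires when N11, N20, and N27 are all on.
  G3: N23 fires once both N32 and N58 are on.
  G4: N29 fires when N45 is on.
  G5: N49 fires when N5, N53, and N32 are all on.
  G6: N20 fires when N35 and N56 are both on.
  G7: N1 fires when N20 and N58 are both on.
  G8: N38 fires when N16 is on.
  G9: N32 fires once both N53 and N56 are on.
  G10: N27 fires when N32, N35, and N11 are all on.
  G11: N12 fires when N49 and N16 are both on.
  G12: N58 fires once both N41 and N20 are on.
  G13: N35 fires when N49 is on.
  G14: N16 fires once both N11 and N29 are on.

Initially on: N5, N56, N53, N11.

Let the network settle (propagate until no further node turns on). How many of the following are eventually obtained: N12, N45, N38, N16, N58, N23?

N12 would need N49 and N16 (G11), but N16 never turns on.
N45 would need N58, N53, and N56 (G1), but N58 never turns on.
N38 would need N16 (G8), but N16 never turns on.
N16 would need N11 and N29 (G14), but N29 never turns on.
N58 would need N41 and N20 (G12), but N41 never turns on.
N23 would need N32 and N58 (G3), but N58 never turns on.
None of the 6 are reached.

0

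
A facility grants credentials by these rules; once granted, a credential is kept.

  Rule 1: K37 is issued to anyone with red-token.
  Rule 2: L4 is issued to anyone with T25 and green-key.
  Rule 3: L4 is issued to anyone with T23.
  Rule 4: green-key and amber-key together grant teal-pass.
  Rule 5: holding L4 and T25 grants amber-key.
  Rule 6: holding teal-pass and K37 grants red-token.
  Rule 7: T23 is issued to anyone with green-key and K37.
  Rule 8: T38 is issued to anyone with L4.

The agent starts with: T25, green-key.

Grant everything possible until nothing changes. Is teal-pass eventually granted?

Holding T25 and green-key grants L4 (Rule 2).
Holding L4 and T25 grants amber-key (Rule 5).
Holding green-key and amber-key grants teal-pass (Rule 4).

Yes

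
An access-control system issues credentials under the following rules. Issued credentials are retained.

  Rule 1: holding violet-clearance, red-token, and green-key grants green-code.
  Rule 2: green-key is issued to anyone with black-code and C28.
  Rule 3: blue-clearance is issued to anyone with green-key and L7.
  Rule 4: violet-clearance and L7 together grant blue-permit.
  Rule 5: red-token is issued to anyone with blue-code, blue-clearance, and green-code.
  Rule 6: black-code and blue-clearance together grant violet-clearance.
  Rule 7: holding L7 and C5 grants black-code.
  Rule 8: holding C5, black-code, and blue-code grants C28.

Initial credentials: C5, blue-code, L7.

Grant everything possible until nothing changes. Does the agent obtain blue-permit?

Holding L7 and C5 grants black-code (Rule 7).
Holding C5, black-code, and blue-code grants C28 (Rule 8).
Holding black-code and C28 grants green-key (Rule 2).
Holding green-key and L7 grants blue-clearance (Rule 3).
Holding black-code and blue-clearance grants violet-clearance (Rule 6).
Holding violet-clearance and L7 grants blue-permit (Rule 4).

Yes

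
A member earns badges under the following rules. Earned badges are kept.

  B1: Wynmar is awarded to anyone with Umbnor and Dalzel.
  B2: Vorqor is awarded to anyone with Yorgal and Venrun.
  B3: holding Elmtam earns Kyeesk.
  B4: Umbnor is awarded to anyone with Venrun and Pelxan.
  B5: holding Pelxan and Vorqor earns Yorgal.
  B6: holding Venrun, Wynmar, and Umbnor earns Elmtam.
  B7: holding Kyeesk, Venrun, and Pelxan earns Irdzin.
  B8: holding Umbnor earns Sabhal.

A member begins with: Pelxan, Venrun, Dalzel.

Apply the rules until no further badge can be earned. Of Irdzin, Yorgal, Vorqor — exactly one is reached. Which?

Irdzin

With Venrun and Pelxan, Umbnor is earned (B4).
With Umbnor and Dalzel, Wynmar is earned (B1).
With Venrun, Wynmar, and Umbnor, Elmtam is earned (B6).
With Elmtam, Kyeesk is earned (B3).
With Kyeesk, Venrun, and Pelxan, Irdzin is earned (B7).
Vorqor would need Yorgal and Venrun (B2), but Yorgal is never earned. Yorgal would need Pelxan and Vorqor (B5), but Vorqor is never earned.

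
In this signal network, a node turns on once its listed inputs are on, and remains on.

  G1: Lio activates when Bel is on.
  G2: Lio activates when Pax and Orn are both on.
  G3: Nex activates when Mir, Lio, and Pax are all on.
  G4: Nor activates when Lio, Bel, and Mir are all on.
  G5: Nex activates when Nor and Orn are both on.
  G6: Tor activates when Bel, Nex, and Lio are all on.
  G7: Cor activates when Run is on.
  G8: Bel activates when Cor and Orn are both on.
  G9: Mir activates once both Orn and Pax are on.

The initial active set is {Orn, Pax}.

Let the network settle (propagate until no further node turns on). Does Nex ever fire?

Yes

G9: Orn and Pax on → Mir on.
Pax and Orn are on, so Lio activates (G2).
Mir, Lio, and Pax are on, so Nex activates (G3).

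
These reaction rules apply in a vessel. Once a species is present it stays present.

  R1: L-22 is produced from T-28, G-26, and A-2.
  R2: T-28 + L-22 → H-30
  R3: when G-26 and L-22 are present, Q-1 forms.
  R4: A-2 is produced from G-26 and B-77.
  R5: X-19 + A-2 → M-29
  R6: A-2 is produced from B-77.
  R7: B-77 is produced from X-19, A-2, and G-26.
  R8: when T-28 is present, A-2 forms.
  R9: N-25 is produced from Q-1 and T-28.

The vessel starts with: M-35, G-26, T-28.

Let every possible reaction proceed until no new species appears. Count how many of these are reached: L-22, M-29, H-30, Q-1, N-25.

4

T-28 present → A-2 forms (R8).
T-28, G-26, and A-2 present → L-22 forms (R1).
T-28 and L-22 present → H-30 forms (R2).
G-26 and L-22 present → Q-1 forms (R3).
Q-1 and T-28 present → N-25 forms (R9).
L-22: reached.
M-29 would need X-19 and A-2 (R5), but X-19 never forms.
H-30: reached.
Q-1: reached.
N-25: reached.
Reached: L-22, H-30, Q-1, and N-25 — 4 of the 5.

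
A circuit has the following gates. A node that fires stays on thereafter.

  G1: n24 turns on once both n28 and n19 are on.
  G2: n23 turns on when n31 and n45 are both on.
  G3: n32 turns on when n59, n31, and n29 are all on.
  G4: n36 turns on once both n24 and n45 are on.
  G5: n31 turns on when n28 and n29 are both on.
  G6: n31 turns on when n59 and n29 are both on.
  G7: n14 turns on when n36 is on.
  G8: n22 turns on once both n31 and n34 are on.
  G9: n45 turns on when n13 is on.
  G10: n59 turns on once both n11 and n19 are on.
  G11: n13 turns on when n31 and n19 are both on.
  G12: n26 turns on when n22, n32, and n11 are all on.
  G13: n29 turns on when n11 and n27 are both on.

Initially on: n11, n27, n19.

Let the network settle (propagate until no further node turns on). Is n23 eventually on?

Yes

n11 and n19 are on, so n59 turns on (G10).
n11 and n27 are on, so n29 turns on (G13).
G6: n59 and n29 on → n31 on.
G11: n31 and n19 on → n13 on.
G9: n13 on → n45 on.
n31 and n45 are on, so n23 turns on (G2).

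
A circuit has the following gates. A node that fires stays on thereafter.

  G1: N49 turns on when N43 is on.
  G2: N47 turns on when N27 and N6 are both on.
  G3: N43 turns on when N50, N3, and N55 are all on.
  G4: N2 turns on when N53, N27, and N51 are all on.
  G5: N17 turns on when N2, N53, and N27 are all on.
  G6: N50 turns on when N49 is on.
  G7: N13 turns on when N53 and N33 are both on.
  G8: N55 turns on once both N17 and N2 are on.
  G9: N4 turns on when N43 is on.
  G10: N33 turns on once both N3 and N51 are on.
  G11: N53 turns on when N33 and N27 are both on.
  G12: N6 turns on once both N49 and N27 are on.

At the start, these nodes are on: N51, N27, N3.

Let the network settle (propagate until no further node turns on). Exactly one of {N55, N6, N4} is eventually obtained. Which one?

N3 and N51 are on, so N33 turns on (G10).
N33 and N27 are on, so N53 turns on (G11).
G4: N53, N27, and N51 on → N2 on.
G5: N2, N53, and N27 on → N17 on.
N17 and N2 are on, so N55 turns on (G8).
N4 would need N43 (G9), but N43 never turns on. N6 would need N49 and N27 (G12), but N49 never turns on.

N55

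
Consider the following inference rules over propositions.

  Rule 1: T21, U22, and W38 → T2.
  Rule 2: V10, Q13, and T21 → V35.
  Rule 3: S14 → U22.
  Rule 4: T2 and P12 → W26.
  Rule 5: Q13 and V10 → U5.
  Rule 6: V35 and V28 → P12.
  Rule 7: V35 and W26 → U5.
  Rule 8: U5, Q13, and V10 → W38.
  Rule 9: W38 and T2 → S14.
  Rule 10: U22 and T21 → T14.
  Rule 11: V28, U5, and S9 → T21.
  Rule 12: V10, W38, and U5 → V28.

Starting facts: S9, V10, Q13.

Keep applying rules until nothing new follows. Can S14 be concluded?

No

S14 would need W38 and T2 (Rule 9), but T2 is never established.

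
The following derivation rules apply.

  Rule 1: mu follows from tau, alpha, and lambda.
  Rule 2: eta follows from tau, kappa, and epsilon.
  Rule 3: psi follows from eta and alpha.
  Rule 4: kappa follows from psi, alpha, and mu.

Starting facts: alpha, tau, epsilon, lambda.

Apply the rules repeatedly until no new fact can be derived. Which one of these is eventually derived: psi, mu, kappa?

From tau, alpha, and lambda, Rule 1 gives mu.
kappa would need psi, alpha, and mu (Rule 4), but psi is never established. psi would need eta and alpha (Rule 3), but eta is never established.

mu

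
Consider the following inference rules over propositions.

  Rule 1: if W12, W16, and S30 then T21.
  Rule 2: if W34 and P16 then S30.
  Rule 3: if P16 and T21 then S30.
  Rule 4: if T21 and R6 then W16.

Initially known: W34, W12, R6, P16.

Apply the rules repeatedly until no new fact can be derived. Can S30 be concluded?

W34 and P16 hold, so S30 follows (Rule 2).

Yes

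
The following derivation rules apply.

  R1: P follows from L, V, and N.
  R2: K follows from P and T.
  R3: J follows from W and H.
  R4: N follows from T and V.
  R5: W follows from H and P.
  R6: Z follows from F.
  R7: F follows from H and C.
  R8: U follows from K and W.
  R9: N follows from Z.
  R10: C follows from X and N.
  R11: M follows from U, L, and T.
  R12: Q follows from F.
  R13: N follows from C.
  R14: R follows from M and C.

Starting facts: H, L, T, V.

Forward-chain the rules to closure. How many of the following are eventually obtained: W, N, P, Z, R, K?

4

T and V hold, so N follows (R4).
L, V, and N hold, so P follows (R1).
From H and P, R5 gives W.
From P and T, R2 gives K.
W: reached.
N: reached.
P: reached.
Z would need F (R6), but F is never established.
R would need M and C (R14), but C is never established.
K: reached.
Reached: W, N, P, and K — 4 of the 6.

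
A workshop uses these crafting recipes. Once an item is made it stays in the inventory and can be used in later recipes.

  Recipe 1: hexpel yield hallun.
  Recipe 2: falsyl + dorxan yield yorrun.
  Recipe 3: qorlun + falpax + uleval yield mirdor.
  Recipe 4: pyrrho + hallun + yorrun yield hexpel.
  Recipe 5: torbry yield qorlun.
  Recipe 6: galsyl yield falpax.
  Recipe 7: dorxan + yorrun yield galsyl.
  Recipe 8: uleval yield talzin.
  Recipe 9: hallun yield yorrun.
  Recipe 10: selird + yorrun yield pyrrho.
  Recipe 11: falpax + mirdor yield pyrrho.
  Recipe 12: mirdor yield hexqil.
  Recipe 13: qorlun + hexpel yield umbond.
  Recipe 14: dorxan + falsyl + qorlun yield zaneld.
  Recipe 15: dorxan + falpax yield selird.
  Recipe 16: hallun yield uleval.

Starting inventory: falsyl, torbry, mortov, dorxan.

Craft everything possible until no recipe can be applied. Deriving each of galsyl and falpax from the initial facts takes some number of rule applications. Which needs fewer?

galsyl

galsyl: Using Recipe 2, falsyl and dorxan make yorrun. Using Recipe 7, dorxan and yorrun make galsyl. [2 rule applications]
falpax: Using Recipe 2, falsyl and dorxan make yorrun. Using Recipe 7, dorxan and yorrun make galsyl. galsyl → falpax (Recipe 6). [3 rule applications]
galsyl needs fewer.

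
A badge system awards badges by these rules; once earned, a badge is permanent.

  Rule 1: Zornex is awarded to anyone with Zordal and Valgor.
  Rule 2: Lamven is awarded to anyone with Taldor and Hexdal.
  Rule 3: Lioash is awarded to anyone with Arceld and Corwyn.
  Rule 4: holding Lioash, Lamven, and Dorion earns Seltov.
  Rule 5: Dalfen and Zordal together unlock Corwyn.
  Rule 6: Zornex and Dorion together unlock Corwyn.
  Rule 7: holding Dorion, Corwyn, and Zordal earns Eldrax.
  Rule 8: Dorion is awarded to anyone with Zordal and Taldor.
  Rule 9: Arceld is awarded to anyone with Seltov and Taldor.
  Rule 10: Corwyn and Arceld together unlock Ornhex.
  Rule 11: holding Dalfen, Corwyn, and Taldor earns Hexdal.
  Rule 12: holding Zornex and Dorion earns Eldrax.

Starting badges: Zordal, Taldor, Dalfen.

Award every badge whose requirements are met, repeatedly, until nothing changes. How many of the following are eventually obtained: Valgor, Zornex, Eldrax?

1

With Zordal and Taldor, Dorion is earned (Rule 8).
With Dalfen and Zordal, Corwyn is earned (Rule 5).
With Dorion, Corwyn, and Zordal, Eldrax is earned (Rule 7).
No rule produces Valgor, and it is not given.
Zornex would need Zordal and Valgor (Rule 1), but Valgor is never earned.
Eldrax: reached.
Reached: Eldrax — 1 of the 3.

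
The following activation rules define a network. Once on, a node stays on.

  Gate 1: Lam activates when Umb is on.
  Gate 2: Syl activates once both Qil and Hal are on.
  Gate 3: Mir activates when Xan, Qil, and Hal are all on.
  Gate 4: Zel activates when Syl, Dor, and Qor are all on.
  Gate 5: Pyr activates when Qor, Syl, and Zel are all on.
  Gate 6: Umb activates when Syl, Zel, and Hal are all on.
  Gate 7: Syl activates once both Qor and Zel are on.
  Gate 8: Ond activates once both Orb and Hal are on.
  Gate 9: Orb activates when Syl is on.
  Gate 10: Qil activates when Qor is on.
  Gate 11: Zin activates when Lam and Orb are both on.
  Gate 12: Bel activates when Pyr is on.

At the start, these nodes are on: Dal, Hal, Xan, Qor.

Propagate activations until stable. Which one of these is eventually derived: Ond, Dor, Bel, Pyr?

Gate 10: Qor on → Qil on.
Gate 2: Qil and Hal on → Syl on.
Syl is on, so Orb activates (Gate 9).
Orb and Hal are on, so Ond activates (Gate 8).
No rule produces Dor, and it is not given. Bel would need Pyr (Gate 12), but Pyr never turns on. Pyr would need Qor, Syl, and Zel (Gate 5), but Zel never turns on.

Ond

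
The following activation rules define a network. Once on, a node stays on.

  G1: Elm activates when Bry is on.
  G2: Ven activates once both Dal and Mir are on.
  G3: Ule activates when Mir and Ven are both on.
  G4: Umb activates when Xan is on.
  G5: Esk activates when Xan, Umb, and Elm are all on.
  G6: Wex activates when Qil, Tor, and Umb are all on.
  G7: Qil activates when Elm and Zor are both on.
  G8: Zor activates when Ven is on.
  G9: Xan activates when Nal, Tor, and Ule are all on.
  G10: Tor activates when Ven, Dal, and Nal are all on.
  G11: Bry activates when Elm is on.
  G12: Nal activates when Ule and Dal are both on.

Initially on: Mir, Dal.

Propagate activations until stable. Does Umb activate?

G2: Dal and Mir on → Ven on.
G3: Mir and Ven on → Ule on.
Ule and Dal are on, so Nal activates (G12).
G10: Ven, Dal, and Nal on → Tor on.
Nal, Tor, and Ule are on, so Xan activates (G9).
Xan is on, so Umb activates (G4).

Yes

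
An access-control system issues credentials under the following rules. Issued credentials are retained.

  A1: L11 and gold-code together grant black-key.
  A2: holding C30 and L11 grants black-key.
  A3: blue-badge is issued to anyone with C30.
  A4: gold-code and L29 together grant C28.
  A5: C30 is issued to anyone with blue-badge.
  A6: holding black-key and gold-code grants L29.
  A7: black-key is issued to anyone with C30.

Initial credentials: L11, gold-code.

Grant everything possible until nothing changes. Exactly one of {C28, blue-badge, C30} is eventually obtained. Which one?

C28

Holding L11 and gold-code grants black-key (A1).
Holding black-key and gold-code grants L29 (A6).
Holding gold-code and L29 grants C28 (A4).
C30 would need blue-badge (A5), but blue-badge is never granted. blue-badge would need C30 (A3), but C30 is never granted.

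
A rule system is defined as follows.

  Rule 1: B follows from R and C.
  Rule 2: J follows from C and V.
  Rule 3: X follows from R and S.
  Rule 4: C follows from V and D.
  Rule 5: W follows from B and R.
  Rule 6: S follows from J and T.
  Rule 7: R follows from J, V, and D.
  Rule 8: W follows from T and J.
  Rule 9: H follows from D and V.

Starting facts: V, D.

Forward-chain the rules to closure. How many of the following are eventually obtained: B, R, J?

V and D hold, so C follows (Rule 4).
C and V hold, so J follows (Rule 2).
J, V, and D hold, so R follows (Rule 7).
R and C hold, so B follows (Rule 1).
B: reached.
R: reached.
J: reached.
All 3 are reached.

3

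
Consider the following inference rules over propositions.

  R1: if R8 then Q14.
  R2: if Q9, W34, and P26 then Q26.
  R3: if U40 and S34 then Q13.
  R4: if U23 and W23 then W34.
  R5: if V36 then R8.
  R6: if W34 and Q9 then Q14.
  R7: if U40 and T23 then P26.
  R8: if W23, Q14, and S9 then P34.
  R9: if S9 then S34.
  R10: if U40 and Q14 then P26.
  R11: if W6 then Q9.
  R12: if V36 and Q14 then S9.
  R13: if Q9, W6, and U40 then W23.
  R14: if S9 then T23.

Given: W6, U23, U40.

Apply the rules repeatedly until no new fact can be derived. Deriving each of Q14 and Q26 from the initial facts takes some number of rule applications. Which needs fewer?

Q14

Q14: W6 holds, so Q9 follows (R11). From Q9, W6, and U40, R13 gives W23. From U23 and W23, R4 gives W34. W34 and Q9 hold, so Q14 follows (R6). [4 rule applications]
Q26: From W6, R11 gives Q9. From Q9, W6, and U40, R13 gives W23. U23 and W23 hold, so W34 follows (R4). From W34 and Q9, R6 gives Q14. U40 and Q14 hold, so P26 follows (R10). Q9, W34, and P26 hold, so Q26 follows (R2). [6 rule applications]
Q14 needs fewer.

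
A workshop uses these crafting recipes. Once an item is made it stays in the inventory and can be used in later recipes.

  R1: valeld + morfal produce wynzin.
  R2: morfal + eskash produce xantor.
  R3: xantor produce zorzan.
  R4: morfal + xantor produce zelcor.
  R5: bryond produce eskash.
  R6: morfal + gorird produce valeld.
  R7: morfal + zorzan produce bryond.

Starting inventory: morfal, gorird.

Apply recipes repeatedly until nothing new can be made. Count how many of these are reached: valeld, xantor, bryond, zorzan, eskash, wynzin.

2

morfal + gorird → valeld (R6).
Using R1, valeld and morfal make wynzin.
valeld: reached.
xantor would need morfal and eskash (R2), but eskash is never obtained.
bryond would need morfal and zorzan (R7), but zorzan is never obtained.
zorzan would need xantor (R3), but xantor is never obtained.
eskash would need bryond (R5), but bryond is never obtained.
wynzin: reached.
Reached: valeld and wynzin — 2 of the 6.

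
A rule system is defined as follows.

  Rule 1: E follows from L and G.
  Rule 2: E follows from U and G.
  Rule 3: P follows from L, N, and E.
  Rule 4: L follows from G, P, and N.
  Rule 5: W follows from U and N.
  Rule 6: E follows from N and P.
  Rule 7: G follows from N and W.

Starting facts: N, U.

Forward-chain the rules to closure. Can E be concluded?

U and N hold, so W follows (Rule 5).
From N and W, Rule 7 gives G.
U and G hold, so E follows (Rule 2).

Yes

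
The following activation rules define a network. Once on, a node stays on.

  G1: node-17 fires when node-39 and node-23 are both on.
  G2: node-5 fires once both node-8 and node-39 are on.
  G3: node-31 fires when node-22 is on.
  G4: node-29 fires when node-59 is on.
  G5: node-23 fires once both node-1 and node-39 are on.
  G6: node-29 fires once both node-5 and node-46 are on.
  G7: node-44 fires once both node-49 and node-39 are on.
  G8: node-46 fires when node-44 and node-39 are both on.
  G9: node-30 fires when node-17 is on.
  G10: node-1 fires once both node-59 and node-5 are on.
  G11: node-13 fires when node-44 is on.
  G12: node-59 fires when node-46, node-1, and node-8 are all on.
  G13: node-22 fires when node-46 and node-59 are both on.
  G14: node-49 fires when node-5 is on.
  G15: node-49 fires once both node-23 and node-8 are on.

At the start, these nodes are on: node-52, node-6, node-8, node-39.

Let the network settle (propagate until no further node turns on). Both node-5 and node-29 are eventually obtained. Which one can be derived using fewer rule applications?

node-5

node-5: G2: node-8 and node-39 on → node-5 on. [1 rule application]
node-29: G2: node-8 and node-39 on → node-5 on. node-5 is on, so node-49 fires (G14). node-49 and node-39 are on, so node-44 fires (G7). node-44 and node-39 are on, so node-46 fires (G8). G6: node-5 and node-46 on → node-29 on. [5 rule applications]
node-5 needs fewer.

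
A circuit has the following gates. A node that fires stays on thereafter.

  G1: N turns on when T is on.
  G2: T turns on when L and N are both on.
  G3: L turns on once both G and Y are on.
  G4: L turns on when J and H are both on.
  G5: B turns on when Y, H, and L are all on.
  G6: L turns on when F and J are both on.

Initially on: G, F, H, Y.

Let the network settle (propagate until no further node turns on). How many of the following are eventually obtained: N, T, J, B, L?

G and Y are on, so L turns on (G3).
G5: Y, H, and L on → B on.
N would need T (G1), but T never turns on.
T would need L and N (G2), but N never turns on.
No rule produces J, and it is not given.
B: reached.
L: reached.
Reached: B and L — 2 of the 5.

2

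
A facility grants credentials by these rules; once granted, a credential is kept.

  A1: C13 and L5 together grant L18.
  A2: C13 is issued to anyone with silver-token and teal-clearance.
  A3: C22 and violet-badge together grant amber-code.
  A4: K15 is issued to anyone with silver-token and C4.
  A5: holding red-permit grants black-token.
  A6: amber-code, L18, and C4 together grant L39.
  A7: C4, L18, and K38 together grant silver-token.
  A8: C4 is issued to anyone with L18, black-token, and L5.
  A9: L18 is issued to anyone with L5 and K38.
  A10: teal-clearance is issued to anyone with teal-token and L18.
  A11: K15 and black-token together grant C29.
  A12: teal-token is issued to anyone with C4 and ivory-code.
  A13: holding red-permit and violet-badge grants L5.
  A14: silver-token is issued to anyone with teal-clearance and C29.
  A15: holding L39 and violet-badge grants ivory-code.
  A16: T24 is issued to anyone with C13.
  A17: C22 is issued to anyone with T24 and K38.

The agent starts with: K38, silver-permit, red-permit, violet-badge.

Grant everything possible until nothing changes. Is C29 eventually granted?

Yes

Holding red-permit and violet-badge grants L5 (A13).
Holding red-permit grants black-token (A5).
Holding L5 and K38 grants L18 (A9).
Holding L18, black-token, and L5 grants C4 (A8).
Holding C4, L18, and K38 grants silver-token (A7).
Holding silver-token and C4 grants K15 (A4).
Holding K15 and black-token grants C29 (A11).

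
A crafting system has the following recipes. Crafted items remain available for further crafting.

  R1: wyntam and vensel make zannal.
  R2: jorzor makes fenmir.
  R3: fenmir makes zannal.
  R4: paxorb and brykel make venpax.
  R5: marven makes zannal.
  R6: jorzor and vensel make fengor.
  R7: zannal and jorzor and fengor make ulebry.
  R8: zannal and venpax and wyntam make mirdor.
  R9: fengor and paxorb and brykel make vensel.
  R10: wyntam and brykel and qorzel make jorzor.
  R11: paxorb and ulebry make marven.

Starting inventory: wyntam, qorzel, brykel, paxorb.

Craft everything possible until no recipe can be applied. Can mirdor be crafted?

Yes

wyntam and brykel and qorzel → jorzor (R10).
paxorb and brykel → venpax (R4).
jorzor → fenmir (R2).
fenmir → zannal (R3).
zannal and venpax and wyntam → mirdor (R8).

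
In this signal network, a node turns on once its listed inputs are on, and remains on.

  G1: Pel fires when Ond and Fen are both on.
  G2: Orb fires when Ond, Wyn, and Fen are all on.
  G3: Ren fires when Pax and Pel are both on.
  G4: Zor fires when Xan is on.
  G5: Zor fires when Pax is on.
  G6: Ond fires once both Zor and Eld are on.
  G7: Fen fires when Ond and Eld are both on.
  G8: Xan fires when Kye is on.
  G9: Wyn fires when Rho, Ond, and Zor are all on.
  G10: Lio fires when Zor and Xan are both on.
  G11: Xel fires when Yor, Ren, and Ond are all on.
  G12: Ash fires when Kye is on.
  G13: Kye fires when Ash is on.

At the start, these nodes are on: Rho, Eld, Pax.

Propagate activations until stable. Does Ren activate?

G5: Pax on → Zor on.
G6: Zor and Eld on → Ond on.
Ond and Eld are on, so Fen fires (G7).
G1: Ond and Fen on → Pel on.
Pax and Pel are on, so Ren fires (G3).

Yes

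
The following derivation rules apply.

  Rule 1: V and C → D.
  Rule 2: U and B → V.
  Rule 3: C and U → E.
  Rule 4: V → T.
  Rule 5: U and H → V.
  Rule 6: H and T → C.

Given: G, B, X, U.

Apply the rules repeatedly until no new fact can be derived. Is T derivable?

U and B hold, so V follows (Rule 2).
From V, Rule 4 gives T.

Yes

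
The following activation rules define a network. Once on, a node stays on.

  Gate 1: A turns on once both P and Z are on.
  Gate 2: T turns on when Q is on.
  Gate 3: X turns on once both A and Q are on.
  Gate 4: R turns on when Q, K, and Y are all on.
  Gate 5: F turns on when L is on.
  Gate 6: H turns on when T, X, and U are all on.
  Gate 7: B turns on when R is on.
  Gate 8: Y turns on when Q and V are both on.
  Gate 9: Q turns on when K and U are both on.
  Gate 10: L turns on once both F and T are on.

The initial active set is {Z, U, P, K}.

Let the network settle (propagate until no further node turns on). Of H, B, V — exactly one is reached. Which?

Gate 1: P and Z on → A on.
K and U are on, so Q turns on (Gate 9).
Gate 3: A and Q on → X on.
Q is on, so T turns on (Gate 2).
T, X, and U are on, so H turns on (Gate 6).
B would need R (Gate 7), but R never turns on. No rule produces V, and it is not given.

H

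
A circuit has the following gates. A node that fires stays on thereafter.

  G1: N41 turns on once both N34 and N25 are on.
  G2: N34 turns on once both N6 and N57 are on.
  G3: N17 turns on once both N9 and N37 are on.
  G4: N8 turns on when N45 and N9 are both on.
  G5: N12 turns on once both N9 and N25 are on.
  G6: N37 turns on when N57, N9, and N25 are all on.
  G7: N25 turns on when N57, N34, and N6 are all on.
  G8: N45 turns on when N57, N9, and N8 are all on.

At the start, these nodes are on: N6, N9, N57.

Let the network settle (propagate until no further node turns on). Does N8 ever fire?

No

N8 would need N45 and N9 (G4), but N45 never turns on.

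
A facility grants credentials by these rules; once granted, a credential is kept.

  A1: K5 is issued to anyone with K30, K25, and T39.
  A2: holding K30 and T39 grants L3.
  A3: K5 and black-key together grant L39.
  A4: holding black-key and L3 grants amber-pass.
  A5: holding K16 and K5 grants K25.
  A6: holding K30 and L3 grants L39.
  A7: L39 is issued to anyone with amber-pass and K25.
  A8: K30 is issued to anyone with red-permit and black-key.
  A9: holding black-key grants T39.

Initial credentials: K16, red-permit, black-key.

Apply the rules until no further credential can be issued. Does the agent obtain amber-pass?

Yes

Holding black-key grants T39 (A9).
Holding red-permit and black-key grants K30 (A8).
Holding K30 and T39 grants L3 (A2).
Holding black-key and L3 grants amber-pass (A4).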